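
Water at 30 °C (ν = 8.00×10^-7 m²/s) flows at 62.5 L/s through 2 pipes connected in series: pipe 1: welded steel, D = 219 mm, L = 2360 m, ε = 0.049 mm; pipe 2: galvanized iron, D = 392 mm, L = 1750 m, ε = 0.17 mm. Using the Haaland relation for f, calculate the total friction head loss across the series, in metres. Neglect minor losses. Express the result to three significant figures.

H ≈ 24.7 m

Pipe 1: V = 1.659 m/s, Re = 4.54×10^5, ε/D = 2.24×10^-4, f = 0.01563, h_1 = f(L/D)V²/2g = 23.63 m
Pipe 2: V = 0.5179 m/s, Re = 2.54×10^5, ε/D = 4.34×10^-4, f = 0.01791, h_2 = f(L/D)V²/2g = 1.093 m
Series → Q common, losses add: H = Σh = 24.72 m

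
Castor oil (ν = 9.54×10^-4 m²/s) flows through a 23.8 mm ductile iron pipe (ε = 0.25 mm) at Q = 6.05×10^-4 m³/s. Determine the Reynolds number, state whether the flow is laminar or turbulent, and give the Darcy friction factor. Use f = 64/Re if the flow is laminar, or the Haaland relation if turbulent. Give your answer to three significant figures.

Re ≈ 33.9; laminar; f = 64/Re ≈ 1.89

V = 4Q/(πD²) = 1.360 m/s
Re = VD/ν = 1.360·0.0238/9.54×10^-4 = 33.9
Re < 2300 → laminar → f = 64/Re = 1.886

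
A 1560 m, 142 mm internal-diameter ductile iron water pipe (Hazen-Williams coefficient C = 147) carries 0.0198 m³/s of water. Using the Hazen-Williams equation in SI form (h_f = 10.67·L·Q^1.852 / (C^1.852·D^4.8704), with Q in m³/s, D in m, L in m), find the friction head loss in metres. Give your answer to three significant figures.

h_f = 10.67·1560·0.0198^1.852 / (147^1.852·0.142^4.8704) = 15.19 m

h_f ≈ 15.2 m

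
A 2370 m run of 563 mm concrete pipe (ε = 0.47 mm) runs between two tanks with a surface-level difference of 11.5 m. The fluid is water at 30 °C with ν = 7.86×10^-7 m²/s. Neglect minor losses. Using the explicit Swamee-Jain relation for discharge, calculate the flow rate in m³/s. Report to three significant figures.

Swamee-Jain (Type II): Q = -0.965·√(gD⁵h_f/L)·ln[ε/(3.7D) + √(3.17ν²L/(gD³h_f))]
√(gD⁵h_f/L) = √(9.81·0.563⁵·11.5/2370) = 0.05189
ε/(3.7D) = 2.26×10^-4; √(3.17ν²L/(gD³h_f)) = 1.52×10^-5
Q = -0.965·0.05189·ln(2.408×10^-4) = 0.4172 m³/s
Check: V = 1.68 m/s, Re = 1.20×10^6, f = 0.01917, h_f = 11.6 m ≈ 11.5 m ✓

Q ≈ 0.417 m³/s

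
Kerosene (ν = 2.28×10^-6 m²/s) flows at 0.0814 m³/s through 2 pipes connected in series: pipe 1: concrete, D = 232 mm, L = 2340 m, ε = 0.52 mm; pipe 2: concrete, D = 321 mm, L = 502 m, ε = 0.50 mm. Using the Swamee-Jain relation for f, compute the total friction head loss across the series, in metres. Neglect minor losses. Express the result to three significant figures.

Pipe 1: V = 1.926 m/s, Re = 1.96×10^5, ε/D = 0.00224, f = 0.02516, h_1 = f(L/D)V²/2g = 47.97 m
Pipe 2: V = 1.006 m/s, Re = 1.42×10^5, ε/D = 0.00156, f = 0.02357, h_2 = f(L/D)V²/2g = 1.901 m
Series → Q common, losses add: H = Σh = 49.87 m

H ≈ 49.9 m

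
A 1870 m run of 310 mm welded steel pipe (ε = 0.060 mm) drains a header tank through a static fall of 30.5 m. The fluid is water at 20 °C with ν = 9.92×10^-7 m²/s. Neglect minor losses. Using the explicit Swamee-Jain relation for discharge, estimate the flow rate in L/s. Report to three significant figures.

Q ≈ 195 L/s

Swamee-Jain (Type II): Q = -0.965·√(gD⁵h_f/L)·ln[ε/(3.7D) + √(3.17ν²L/(gD³h_f))]
√(gD⁵h_f/L) = √(9.81·0.310⁵·30.5/1870) = 0.02140
ε/(3.7D) = 5.23×10^-5; √(3.17ν²L/(gD³h_f)) = 2.56×10^-5
Q = -0.965·0.02140·ln(7.789×10^-5) = 0.1954 m³/s
Check: V = 2.59 m/s, Re = 8.09×10^5, f = 0.01489, h_f = 30.7 m ≈ 30.5 m ✓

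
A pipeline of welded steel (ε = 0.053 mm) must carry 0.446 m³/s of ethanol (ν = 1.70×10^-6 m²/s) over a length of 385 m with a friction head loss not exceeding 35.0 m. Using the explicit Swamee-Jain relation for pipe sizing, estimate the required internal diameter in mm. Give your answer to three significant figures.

Swamee-Jain (Type III): D = 0.66·[ε^1.25·(LQ²/(gh_f))^4.75 + ν·Q^9.4·(L/(gh_f))^5.2]^0.04
LQ²/(gh_f) = 0.2230; L/(gh_f) = 1.121
Term 1 = ε^1.25·(…)^4.75 = 3.63×10^-9; Term 2 = ν·Q^9.4·(…)^5.2 = 1.56×10^-9
D = 0.66·(3.63×10^-9 + 1.56×10^-9)^0.04 = 0.3077 m = 308 mm
Check: V = 6.00 m/s, Re = 1.09×10^6, f = 0.01438, h_f = 33.0 m ≈ 35.0 m ✓

D ≈ 308 mm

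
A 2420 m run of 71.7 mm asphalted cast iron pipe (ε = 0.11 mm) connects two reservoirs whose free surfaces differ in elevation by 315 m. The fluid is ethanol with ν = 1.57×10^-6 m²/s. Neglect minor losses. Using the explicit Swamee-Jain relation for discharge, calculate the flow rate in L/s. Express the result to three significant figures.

Swamee-Jain (Type II): Q = -0.965·√(gD⁵h_f/L)·ln[ε/(3.7D) + √(3.17ν²L/(gD³h_f))]
√(gD⁵h_f/L) = √(9.81·0.0717⁵·315/2420) = 0.001556
ε/(3.7D) = 4.15×10^-4; √(3.17ν²L/(gD³h_f)) = 1.29×10^-4
Q = -0.965·0.001556·ln(5.435×10^-4) = 0.01128 m³/s
Check: V = 2.79 m/s, Re = 1.28×10^5, f = 0.02365, h_f = 318 m ≈ 315 m ✓

Q ≈ 11.3 L/s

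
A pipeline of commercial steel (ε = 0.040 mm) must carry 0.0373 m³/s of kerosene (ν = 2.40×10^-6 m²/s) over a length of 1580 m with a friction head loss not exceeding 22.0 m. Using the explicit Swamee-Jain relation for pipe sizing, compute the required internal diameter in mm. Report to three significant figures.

Swamee-Jain (Type III): D = 0.66·[ε^1.25·(LQ²/(gh_f))^4.75 + ν·Q^9.4·(L/(gh_f))^5.2]^0.04
LQ²/(gh_f) = 0.01019; L/(gh_f) = 7.321
Term 1 = ε^1.25·(…)^4.75 = 1.10×10^-15; Term 2 = ν·Q^9.4·(…)^5.2 = 2.82×10^-15
D = 0.66·(1.10×10^-15 + 2.82×10^-15)^0.04 = 0.1751 m = 175 mm
Check: V = 1.55 m/s, Re = 1.13×10^5, f = 0.01877, h_f = 20.7 m ≈ 22.0 m ✓

D ≈ 175 mm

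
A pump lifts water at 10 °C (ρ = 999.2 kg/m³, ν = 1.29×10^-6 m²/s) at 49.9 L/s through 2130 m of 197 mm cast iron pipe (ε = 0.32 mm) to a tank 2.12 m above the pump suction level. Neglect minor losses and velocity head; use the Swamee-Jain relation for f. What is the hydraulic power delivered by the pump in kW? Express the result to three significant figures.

V = 4Q/(πD²) = 1.637 m/s; Re = 2.50×10^5; ε/D = 0.00162; f = 0.02316
h_f = f(L/D)V²/2g = 34.21 m
Total head H = z + h_f = 2.12 + 34.21 = 36.33 m
P_hyd = ρgQH = 999.2·9.81·0.0499·36.33 = 17.77 kW

P_hyd ≈ 17.8 kW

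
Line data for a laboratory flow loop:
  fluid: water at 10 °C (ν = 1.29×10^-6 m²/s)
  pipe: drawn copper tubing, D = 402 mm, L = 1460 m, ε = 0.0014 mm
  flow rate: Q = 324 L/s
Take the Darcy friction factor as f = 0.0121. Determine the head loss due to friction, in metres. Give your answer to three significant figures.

V = 4Q/(πD²) = 4·0.324/(π·0.402²) = 2.553 m/s
h_f = f(L/D)V²/(2g) = 0.01210·(1460/0.402)·2.553²/(2·9.81) = 14.60 m

h_f ≈ 14.6 m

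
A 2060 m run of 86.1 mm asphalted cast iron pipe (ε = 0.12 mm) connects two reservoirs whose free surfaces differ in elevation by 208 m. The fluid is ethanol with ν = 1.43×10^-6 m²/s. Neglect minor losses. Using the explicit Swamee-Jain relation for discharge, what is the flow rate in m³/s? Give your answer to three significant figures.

Swamee-Jain (Type II): Q = -0.965·√(gD⁵h_f/L)·ln[ε/(3.7D) + √(3.17ν²L/(gD³h_f))]
√(gD⁵h_f/L) = √(9.81·0.0861⁵·208/2060) = 0.002165
ε/(3.7D) = 3.77×10^-4; √(3.17ν²L/(gD³h_f)) = 1.01×10^-4
Q = -0.965·0.002165·ln(4.779×10^-4) = 0.01597 m³/s
Check: V = 2.74 m/s, Re = 1.65×10^5, f = 0.02285, h_f = 210 m ≈ 208 m ✓

Q ≈ 0.0160 m³/s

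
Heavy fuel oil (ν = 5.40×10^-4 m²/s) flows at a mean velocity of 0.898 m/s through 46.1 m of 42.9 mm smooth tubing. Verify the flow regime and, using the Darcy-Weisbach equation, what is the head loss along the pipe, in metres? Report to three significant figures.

Re = VD/ν = 0.898·0.04290/5.40×10^-4 = 71.3 → laminar (Re < 2300)
f = 64/Re = 0.8971
h_f = f(L/D)V²/(2g) = 0.8971·(46.1/0.04290)·0.898²/(2·9.81) = 39.62 m

h_f ≈ 39.6 m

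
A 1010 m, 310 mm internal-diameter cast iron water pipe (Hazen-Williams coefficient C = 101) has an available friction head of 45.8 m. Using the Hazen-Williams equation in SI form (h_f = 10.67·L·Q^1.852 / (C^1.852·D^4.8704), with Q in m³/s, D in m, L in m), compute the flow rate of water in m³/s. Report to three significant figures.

Q ≈ 0.243 m³/s

Rearranging: Q = [h_f·C^1.852·D^4.8704 / (10.67·L)]^(1/1.852)
Q = [45.8·101^1.852·0.310^4.8704 / (10.67·1010)]^0.540 = 0.2433 m³/s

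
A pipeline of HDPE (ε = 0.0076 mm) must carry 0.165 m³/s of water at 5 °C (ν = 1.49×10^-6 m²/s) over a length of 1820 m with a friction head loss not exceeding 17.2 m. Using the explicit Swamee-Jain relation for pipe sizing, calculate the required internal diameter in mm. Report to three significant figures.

D ≈ 322 mm

Swamee-Jain (Type III): D = 0.66·[ε^1.25·(LQ²/(gh_f))^4.75 + ν·Q^9.4·(L/(gh_f))^5.2]^0.04
LQ²/(gh_f) = 0.2937; L/(gh_f) = 10.79
Term 1 = ε^1.25·(…)^4.75 = 1.18×10^-9; Term 2 = ν·Q^9.4·(…)^5.2 = 1.54×10^-8
D = 0.66·(1.18×10^-9 + 1.54×10^-8)^0.04 = 0.3224 m = 322 mm
Check: V = 2.02 m/s, Re = 4.37×10^5, f = 0.01375, h_f = 16.2 m ≈ 17.2 m ✓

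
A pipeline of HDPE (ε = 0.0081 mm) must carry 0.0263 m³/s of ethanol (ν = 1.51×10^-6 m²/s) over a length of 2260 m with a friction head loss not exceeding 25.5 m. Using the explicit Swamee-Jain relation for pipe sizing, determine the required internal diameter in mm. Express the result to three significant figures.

D ≈ 156 mm

Swamee-Jain (Type III): D = 0.66·[ε^1.25·(LQ²/(gh_f))^4.75 + ν·Q^9.4·(L/(gh_f))^5.2]^0.04
LQ²/(gh_f) = 0.006249; L/(gh_f) = 9.034
Term 1 = ε^1.25·(…)^4.75 = 1.46×10^-17; Term 2 = ν·Q^9.4·(…)^5.2 = 1.98×10^-16
D = 0.66·(1.46×10^-17 + 1.98×10^-16)^0.04 = 0.1558 m = 156 mm
Check: V = 1.38 m/s, Re = 1.42×10^5, f = 0.01700, h_f = 23.9 m ≈ 25.5 m ✓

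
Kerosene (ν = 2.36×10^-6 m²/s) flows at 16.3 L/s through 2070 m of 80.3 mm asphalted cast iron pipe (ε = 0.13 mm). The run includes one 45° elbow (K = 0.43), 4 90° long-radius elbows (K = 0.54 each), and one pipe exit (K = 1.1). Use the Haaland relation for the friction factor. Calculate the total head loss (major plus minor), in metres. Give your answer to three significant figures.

H_L ≈ 326 m

V = 4Q/(πD²) = 3.219 m/s; V²/2g = 0.5280 m
Re = 1.10×10^5, ε/D = 0.00162 → f = 0.02378 (Haaland)
Major: h_f = f(L/D)·V²/2g = 0.02378·25778·0.5280 = 323.7 m
Minor: ΣK = 3.69; h_m = ΣK·V²/2g = 1.948 m
Total H_L = 323.7 + 1.948 = 325.7 m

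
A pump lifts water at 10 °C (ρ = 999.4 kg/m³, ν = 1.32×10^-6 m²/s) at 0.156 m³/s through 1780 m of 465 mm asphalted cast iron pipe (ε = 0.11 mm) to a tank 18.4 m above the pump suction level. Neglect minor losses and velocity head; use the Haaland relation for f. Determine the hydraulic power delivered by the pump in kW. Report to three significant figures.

P_hyd ≈ 32.2 kW

V = 4Q/(πD²) = 0.9186 m/s; Re = 3.24×10^5; ε/D = 2.37×10^-4; f = 0.01622
h_f = f(L/D)V²/2g = 2.670 m
Total head H = z + h_f = 18.4 + 2.670 = 21.07 m
P_hyd = ρgQH = 999.4·9.81·0.156·21.07 = 32.23 kW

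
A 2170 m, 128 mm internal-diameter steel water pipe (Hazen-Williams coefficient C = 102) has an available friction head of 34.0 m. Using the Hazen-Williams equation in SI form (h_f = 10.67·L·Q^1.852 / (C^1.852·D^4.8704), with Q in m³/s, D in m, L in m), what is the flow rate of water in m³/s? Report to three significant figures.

Rearranging: Q = [h_f·C^1.852·D^4.8704 / (10.67·L)]^(1/1.852)
Q = [34.0·102^1.852·0.128^4.8704 / (10.67·2170)]^0.540 = 0.01352 m³/s

Q ≈ 0.0135 m³/s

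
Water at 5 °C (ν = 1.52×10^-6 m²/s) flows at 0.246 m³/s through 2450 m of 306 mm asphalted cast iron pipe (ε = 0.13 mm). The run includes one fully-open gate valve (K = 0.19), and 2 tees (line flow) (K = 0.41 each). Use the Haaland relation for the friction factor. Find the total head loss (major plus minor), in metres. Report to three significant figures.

H_L ≈ 77.5 m

V = 4Q/(πD²) = 3.345 m/s; V²/2g = 0.5703 m
Re = 6.73×10^5, ε/D = 4.25×10^-4 → f = 0.01685 (Haaland)
Major: h_f = f(L/D)·V²/2g = 0.01685·8007·0.5703 = 76.96 m
Minor: ΣK = 1.01; h_m = ΣK·V²/2g = 0.5760 m
Total H_L = 76.96 + 0.5760 = 77.54 m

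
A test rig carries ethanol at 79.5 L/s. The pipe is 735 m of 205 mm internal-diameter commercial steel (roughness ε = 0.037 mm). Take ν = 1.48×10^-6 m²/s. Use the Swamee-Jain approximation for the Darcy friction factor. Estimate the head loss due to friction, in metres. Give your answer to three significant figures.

V = 4Q/(πD²) = 4·0.0795/(π·0.205²) = 2.409 m/s
Re = VD/ν = 2.409·0.205/1.48×10^-6 = 3.34×10^5 → turbulent
ε/D = 0.037/205 = 1.80×10^-4
Swamee-Jain: f = 0.01596
h_f = f(L/D)V²/(2g) = 0.01596·(735/0.205)·2.409²/(2·9.81) = 16.92 m

h_f ≈ 16.9 m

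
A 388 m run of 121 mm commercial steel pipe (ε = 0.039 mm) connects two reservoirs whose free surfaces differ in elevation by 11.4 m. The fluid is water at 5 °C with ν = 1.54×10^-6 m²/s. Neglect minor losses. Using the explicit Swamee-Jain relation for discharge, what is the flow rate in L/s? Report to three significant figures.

Q ≈ 22.4 L/s

Swamee-Jain (Type II): Q = -0.965·√(gD⁵h_f/L)·ln[ε/(3.7D) + √(3.17ν²L/(gD³h_f))]
√(gD⁵h_f/L) = √(9.81·0.121⁵·11.4/388) = 0.002734
ε/(3.7D) = 8.71×10^-5; √(3.17ν²L/(gD³h_f)) = 1.21×10^-4
Q = -0.965·0.002734·ln(2.085×10^-4) = 0.02236 m³/s
Check: V = 1.94 m/s, Re = 1.53×10^5, f = 0.01850, h_f = 11.4 m ≈ 11.4 m ✓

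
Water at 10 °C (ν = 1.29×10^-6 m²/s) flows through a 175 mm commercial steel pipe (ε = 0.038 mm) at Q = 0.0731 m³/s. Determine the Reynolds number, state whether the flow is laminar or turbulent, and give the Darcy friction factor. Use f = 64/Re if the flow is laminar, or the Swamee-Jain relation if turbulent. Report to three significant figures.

Re ≈ 4.12×10^5; turbulent; f ≈ 0.0159

V = 4Q/(πD²) = 3.039 m/s
Re = VD/ν = 3.039·0.175/1.29×10^-6 = 4.12×10^5
Re > 4000 → turbulent; ε/D = 2.17×10^-4
Swamee-Jain: f = 0.01593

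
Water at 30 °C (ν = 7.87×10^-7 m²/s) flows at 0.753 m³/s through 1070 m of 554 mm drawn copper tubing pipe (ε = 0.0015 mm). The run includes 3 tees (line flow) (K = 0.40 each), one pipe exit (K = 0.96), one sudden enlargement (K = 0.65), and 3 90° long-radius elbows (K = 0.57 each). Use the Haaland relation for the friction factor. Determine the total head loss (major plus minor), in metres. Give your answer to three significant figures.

V = 4Q/(πD²) = 3.124 m/s; V²/2g = 0.4974 m
Re = 2.20×10^6, ε/D = 2.71×10^-6 → f = 0.01027 (Haaland)
Major: h_f = f(L/D)·V²/2g = 0.01027·1931·0.4974 = 9.864 m
Minor: ΣK = 4.52; h_m = ΣK·V²/2g = 2.248 m
Total H_L = 9.864 + 2.248 = 12.11 m

H_L ≈ 12.1 m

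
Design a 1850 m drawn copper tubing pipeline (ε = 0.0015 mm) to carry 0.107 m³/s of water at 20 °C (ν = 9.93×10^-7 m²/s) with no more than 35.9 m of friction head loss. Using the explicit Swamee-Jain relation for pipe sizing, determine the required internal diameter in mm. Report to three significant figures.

Swamee-Jain (Type III): D = 0.66·[ε^1.25·(LQ²/(gh_f))^4.75 + ν·Q^9.4·(L/(gh_f))^5.2]^0.04
LQ²/(gh_f) = 0.06014; L/(gh_f) = 5.253
Term 1 = ε^1.25·(…)^4.75 = 8.34×10^-14; Term 2 = ν·Q^9.4·(…)^5.2 = 4.16×10^-12
D = 0.66·(8.34×10^-14 + 4.16×10^-12)^0.04 = 0.2316 m = 232 mm
Check: V = 2.54 m/s, Re = 5.92×10^5, f = 0.01282, h_f = 33.7 m ≈ 35.9 m ✓

D ≈ 232 mm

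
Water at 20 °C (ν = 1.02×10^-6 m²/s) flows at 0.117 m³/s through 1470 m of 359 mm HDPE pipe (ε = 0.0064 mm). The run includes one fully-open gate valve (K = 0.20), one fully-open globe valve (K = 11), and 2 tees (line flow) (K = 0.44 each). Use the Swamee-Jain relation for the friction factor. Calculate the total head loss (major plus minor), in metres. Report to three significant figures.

H_L ≈ 4.68 m

V = 4Q/(πD²) = 1.156 m/s; V²/2g = 0.06809 m
Re = 4.07×10^5, ε/D = 1.78×10^-5 → f = 0.01384 (Swamee-Jain)
Major: h_f = f(L/D)·V²/2g = 0.01384·4095·0.06809 = 3.858 m
Minor: ΣK = 12.1; h_m = ΣK·V²/2g = 0.8226 m
Total H_L = 3.858 + 0.8226 = 4.681 m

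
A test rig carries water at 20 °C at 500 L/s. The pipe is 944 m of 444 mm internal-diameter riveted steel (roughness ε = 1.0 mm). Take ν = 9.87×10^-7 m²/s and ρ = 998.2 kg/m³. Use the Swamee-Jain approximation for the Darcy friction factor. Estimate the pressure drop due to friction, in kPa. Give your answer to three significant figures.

V = 4Q/(πD²) = 4·0.500/(π·0.444²) = 3.229 m/s
Re = VD/ν = 3.229·0.444/9.87×10^-7 = 1.45×10^6 → turbulent
ε/D = 1.0/444 = 0.00225
Swamee-Jain: f = 0.02435
h_f = f(L/D)V²/(2g) = 0.02435·(944/0.444)·3.229²/(2·9.81) = 27.52 m
Δp = ρg·h_f = 998.2·9.81·27.52 = 269.5 kPa

Δp ≈ 269 kPa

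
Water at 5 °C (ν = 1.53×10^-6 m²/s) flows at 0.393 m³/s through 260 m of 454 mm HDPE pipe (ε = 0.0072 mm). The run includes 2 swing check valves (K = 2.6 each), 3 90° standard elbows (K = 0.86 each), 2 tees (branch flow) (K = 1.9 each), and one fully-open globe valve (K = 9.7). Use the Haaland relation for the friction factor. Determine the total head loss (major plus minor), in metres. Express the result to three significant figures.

H_L ≈ 8.54 m

V = 4Q/(πD²) = 2.428 m/s; V²/2g = 0.3004 m
Re = 7.20×10^5, ε/D = 1.59×10^-5 → f = 0.01249 (Haaland)
Major: h_f = f(L/D)·V²/2g = 0.01249·572.7·0.3004 = 2.148 m
Minor: ΣK = 21.3; h_m = ΣK·V²/2g = 6.392 m
Total H_L = 2.148 + 6.392 = 8.541 m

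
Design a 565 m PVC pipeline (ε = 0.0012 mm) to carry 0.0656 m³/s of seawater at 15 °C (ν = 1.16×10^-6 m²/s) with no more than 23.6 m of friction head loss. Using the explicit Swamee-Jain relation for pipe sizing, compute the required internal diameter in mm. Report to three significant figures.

Swamee-Jain (Type III): D = 0.66·[ε^1.25·(LQ²/(gh_f))^4.75 + ν·Q^9.4·(L/(gh_f))^5.2]^0.04
LQ²/(gh_f) = 0.01050; L/(gh_f) = 2.440
Term 1 = ε^1.25·(…)^4.75 = 1.59×10^-17; Term 2 = ν·Q^9.4·(…)^5.2 = 9.08×10^-16
D = 0.66·(1.59×10^-17 + 9.08×10^-16)^0.04 = 0.1653 m = 165 mm
Check: V = 3.06 m/s, Re = 4.36×10^5, f = 0.01353, h_f = 22.0 m ≈ 23.6 m ✓

D ≈ 165 mm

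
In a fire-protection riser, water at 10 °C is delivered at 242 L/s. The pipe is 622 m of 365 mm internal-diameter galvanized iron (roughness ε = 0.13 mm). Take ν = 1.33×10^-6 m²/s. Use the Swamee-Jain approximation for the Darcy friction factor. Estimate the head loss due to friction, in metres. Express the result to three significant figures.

V = 4Q/(πD²) = 4·0.242/(π·0.365²) = 2.313 m/s
Re = VD/ν = 2.313·0.365/1.33×10^-6 = 6.35×10^5 → turbulent
ε/D = 0.13/365 = 3.56×10^-4
Swamee-Jain: f = 0.01657
h_f = f(L/D)V²/(2g) = 0.01657·(622/0.365)·2.313²/(2·9.81) = 7.700 m

h_f ≈ 7.70 m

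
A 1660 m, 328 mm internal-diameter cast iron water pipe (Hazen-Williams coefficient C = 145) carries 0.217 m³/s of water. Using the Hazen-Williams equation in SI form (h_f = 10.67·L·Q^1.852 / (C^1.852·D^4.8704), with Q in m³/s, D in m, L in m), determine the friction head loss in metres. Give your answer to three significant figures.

h_f = 10.67·1660·0.217^1.852 / (145^1.852·0.328^4.8704) = 23.68 m

h_f ≈ 23.7 m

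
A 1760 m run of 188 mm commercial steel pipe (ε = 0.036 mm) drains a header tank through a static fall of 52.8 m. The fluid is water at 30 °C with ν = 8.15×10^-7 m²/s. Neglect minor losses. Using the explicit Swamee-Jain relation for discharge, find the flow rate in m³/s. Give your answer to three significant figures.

Swamee-Jain (Type II): Q = -0.965·√(gD⁵h_f/L)·ln[ε/(3.7D) + √(3.17ν²L/(gD³h_f))]
√(gD⁵h_f/L) = √(9.81·0.188⁵·52.8/1760) = 0.008314
ε/(3.7D) = 5.18×10^-5; √(3.17ν²L/(gD³h_f)) = 3.28×10^-5
Q = -0.965·0.008314·ln(8.457×10^-5) = 0.07524 m³/s
Check: V = 2.71 m/s, Re = 6.25×10^5, f = 0.01515, h_f = 53.1 m ≈ 52.8 m ✓

Q ≈ 0.0752 m³/s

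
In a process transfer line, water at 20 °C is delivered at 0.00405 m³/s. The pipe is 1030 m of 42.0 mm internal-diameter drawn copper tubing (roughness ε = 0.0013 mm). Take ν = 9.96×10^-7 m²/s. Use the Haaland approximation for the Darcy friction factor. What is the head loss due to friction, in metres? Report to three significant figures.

V = 4Q/(πD²) = 4·0.00405/(π·0.0420²) = 2.923 m/s
Re = VD/ν = 2.923·0.0420/9.96×10^-7 = 1.23×10^5 → turbulent
ε/D = 0.0013/42.0 = 3.10×10^-5
Haaland: f = 0.01721
h_f = f(L/D)V²/(2g) = 0.01721·(1030/0.0420)·2.923²/(2·9.81) = 183.9 m

h_f ≈ 184 m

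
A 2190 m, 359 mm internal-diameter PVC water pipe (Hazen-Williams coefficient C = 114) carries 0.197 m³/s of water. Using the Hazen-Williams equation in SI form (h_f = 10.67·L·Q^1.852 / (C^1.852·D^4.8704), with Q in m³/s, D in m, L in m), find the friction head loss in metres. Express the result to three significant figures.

h_f ≈ 26.3 m

h_f = 10.67·2190·0.197^1.852 / (114^1.852·0.359^4.8704) = 26.27 m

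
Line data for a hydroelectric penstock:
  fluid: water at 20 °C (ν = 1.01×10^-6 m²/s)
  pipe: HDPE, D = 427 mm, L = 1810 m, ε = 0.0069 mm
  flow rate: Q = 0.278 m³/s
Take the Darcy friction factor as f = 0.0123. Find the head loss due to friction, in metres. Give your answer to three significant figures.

V = 4Q/(πD²) = 4·0.278/(π·0.427²) = 1.941 m/s
h_f = f(L/D)V²/(2g) = 0.01230·(1810/0.427)·1.941²/(2·9.81) = 10.02 m

h_f ≈ 10.0 m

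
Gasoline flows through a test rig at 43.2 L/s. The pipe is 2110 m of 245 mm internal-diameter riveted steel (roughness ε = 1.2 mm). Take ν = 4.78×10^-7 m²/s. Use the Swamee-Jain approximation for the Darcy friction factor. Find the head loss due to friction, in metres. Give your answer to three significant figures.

h_f ≈ 11.2 m

V = 4Q/(πD²) = 4·0.0432/(π·0.245²) = 0.9164 m/s
Re = VD/ν = 0.9164·0.245/4.78×10^-7 = 4.70×10^5 → turbulent
ε/D = 1.2/245 = 0.00490
Swamee-Jain: f = 0.03049
h_f = f(L/D)V²/(2g) = 0.03049·(2110/0.245)·0.9164²/(2·9.81) = 11.24 m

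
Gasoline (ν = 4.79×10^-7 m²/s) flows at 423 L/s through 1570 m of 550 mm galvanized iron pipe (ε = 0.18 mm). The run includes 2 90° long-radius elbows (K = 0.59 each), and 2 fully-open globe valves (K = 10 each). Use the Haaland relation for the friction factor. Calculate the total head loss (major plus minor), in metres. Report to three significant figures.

V = 4Q/(πD²) = 1.780 m/s; V²/2g = 0.1616 m
Re = 2.04×10^6, ε/D = 3.27×10^-4 → f = 0.01555 (Haaland)
Major: h_f = f(L/D)·V²/2g = 0.01555·2855·0.1616 = 7.172 m
Minor: ΣK = 21.2; h_m = ΣK·V²/2g = 3.422 m
Total H_L = 7.172 + 3.422 = 10.59 m

H_L ≈ 10.6 m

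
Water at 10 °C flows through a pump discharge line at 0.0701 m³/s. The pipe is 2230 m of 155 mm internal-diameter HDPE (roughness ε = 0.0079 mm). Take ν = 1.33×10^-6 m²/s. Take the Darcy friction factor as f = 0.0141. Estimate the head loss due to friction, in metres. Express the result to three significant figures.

h_f ≈ 143 m

V = 4Q/(πD²) = 4·0.0701/(π·0.155²) = 3.715 m/s
h_f = f(L/D)V²/(2g) = 0.01410·(2230/0.155)·3.715²/(2·9.81) = 142.7 m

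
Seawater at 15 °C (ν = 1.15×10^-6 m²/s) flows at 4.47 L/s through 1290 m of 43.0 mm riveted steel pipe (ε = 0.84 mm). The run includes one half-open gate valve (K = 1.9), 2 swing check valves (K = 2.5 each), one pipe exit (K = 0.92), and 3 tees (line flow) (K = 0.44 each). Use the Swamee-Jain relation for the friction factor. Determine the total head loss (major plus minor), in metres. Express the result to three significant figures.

V = 4Q/(πD²) = 3.078 m/s; V²/2g = 0.4829 m
Re = 1.15×10^5, ε/D = 0.0195 → f = 0.04876 (Swamee-Jain)
Major: h_f = f(L/D)·V²/2g = 0.04876·30000·0.4829 = 706.3 m
Minor: ΣK = 9.14; h_m = ΣK·V²/2g = 4.414 m
Total H_L = 706.3 + 4.414 = 710.7 m

H_L ≈ 711 m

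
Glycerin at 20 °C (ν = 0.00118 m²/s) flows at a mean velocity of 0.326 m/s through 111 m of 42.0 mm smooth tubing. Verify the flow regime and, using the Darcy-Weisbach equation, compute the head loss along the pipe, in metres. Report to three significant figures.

h_f ≈ 79.0 m

Re = VD/ν = 0.326·0.04200/0.00118 = 11.6 → laminar (Re < 2300)
f = 64/Re = 5.516
h_f = f(L/D)V²/(2g) = 5.516·(111/0.04200)·0.326²/(2·9.81) = 78.96 m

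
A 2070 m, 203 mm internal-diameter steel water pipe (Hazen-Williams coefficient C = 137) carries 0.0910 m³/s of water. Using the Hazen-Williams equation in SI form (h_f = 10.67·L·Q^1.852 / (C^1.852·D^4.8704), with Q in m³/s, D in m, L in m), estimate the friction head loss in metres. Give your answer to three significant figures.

h_f = 10.67·2070·0.0910^1.852 / (137^1.852·0.203^4.8704) = 67.90 m

h_f ≈ 67.9 m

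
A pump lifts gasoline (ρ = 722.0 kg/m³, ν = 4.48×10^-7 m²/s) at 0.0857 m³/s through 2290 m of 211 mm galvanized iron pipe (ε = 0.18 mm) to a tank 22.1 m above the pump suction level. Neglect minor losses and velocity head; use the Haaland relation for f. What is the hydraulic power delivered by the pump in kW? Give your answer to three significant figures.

V = 4Q/(πD²) = 2.451 m/s; Re = 1.15×10^6; ε/D = 8.53×10^-4; f = 0.01919
h_f = f(L/D)V²/2g = 63.78 m
Total head H = z + h_f = 22.1 + 63.78 = 85.88 m
P_hyd = ρgQH = 722.0·9.81·0.0857·85.88 = 52.13 kW

P_hyd ≈ 52.1 kW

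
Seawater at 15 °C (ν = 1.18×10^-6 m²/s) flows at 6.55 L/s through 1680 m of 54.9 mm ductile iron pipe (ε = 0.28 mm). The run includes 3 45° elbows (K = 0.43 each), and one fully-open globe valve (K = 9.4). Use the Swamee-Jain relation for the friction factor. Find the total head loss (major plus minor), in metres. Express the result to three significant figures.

H_L ≈ 380 m

V = 4Q/(πD²) = 2.767 m/s; V²/2g = 0.3902 m
Re = 1.29×10^5, ε/D = 0.00510 → f = 0.03150 (Swamee-Jain)
Major: h_f = f(L/D)·V²/2g = 0.03150·30601·0.3902 = 376.1 m
Minor: ΣK = 10.7; h_m = ΣK·V²/2g = 4.171 m
Total H_L = 376.1 + 4.171 = 380.3 m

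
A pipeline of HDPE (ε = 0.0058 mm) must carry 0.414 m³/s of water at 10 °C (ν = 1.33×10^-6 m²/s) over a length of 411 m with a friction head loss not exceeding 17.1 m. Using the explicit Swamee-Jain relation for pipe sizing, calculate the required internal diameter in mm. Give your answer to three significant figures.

Swamee-Jain (Type III): D = 0.66·[ε^1.25·(LQ²/(gh_f))^4.75 + ν·Q^9.4·(L/(gh_f))^5.2]^0.04
LQ²/(gh_f) = 0.4199; L/(gh_f) = 2.450
Term 1 = ε^1.25·(…)^4.75 = 4.62×10^-9; Term 2 = ν·Q^9.4·(…)^5.2 = 3.53×10^-8
D = 0.66·(4.62×10^-9 + 3.53×10^-8)^0.04 = 0.3339 m = 334 mm
Check: V = 4.73 m/s, Re = 1.19×10^6, f = 0.01174, h_f = 16.5 m ≈ 17.1 m ✓

D ≈ 334 mm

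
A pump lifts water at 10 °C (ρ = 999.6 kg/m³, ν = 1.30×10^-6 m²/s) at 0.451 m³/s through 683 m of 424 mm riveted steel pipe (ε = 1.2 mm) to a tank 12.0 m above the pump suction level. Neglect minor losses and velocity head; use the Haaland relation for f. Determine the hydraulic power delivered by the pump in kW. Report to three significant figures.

V = 4Q/(πD²) = 3.194 m/s; Re = 1.04×10^6; ε/D = 0.00283; f = 0.02592
h_f = f(L/D)V²/2g = 21.71 m
Total head H = z + h_f = 12.0 + 21.71 = 33.71 m
P_hyd = ρgQH = 999.6·9.81·0.451·33.71 = 149.1 kW

P_hyd ≈ 149 kW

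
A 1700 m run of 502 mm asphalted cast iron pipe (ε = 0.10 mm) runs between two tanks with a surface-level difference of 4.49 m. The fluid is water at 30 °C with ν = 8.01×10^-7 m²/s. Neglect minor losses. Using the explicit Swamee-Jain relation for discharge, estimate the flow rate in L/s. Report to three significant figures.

Swamee-Jain (Type II): Q = -0.965·√(gD⁵h_f/L)·ln[ε/(3.7D) + √(3.17ν²L/(gD³h_f))]
√(gD⁵h_f/L) = √(9.81·0.502⁵·4.49/1700) = 0.02874
ε/(3.7D) = 5.38×10^-5; √(3.17ν²L/(gD³h_f)) = 2.49×10^-5
Q = -0.965·0.02874·ln(7.875×10^-5) = 0.2621 m³/s
Check: V = 1.32 m/s, Re = 8.30×10^5, f = 0.01493, h_f = 4.52 m ≈ 4.49 m ✓

Q ≈ 262 L/s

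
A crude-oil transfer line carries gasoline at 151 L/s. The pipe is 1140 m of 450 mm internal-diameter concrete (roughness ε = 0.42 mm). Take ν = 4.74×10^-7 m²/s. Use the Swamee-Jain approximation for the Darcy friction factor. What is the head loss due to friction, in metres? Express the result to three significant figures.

h_f ≈ 2.30 m

V = 4Q/(πD²) = 4·0.151/(π·0.450²) = 0.9494 m/s
Re = VD/ν = 0.9494·0.450/4.74×10^-7 = 9.01×10^5 → turbulent
ε/D = 0.42/450 = 9.33×10^-4
Swamee-Jain: f = 0.01976
h_f = f(L/D)V²/(2g) = 0.01976·(1140/0.450)·0.9494²/(2·9.81) = 2.300 m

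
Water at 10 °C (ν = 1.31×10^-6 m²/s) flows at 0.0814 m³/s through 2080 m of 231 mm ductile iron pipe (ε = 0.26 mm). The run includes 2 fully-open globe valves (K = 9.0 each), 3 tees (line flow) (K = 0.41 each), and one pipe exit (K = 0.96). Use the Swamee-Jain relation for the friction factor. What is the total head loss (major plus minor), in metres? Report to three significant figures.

V = 4Q/(πD²) = 1.942 m/s; V²/2g = 0.1923 m
Re = 3.42×10^5, ε/D = 0.00113 → f = 0.02114 (Swamee-Jain)
Major: h_f = f(L/D)·V²/2g = 0.02114·9004·0.1923 = 36.60 m
Minor: ΣK = 20.2; h_m = ΣK·V²/2g = 3.882 m
Total H_L = 36.60 + 3.882 = 40.49 m

H_L ≈ 40.5 m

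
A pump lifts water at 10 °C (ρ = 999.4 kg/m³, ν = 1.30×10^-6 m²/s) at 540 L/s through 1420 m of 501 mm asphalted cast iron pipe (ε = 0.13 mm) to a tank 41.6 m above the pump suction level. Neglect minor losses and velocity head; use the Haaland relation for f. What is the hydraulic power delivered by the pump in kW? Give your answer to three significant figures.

P_hyd ≈ 307 kW

V = 4Q/(πD²) = 2.739 m/s; Re = 1.06×10^6; ε/D = 2.59×10^-4; f = 0.01519
h_f = f(L/D)V²/2g = 16.46 m
Total head H = z + h_f = 41.6 + 16.46 = 58.06 m
P_hyd = ρgQH = 999.4·9.81·0.540·58.06 = 307.4 kW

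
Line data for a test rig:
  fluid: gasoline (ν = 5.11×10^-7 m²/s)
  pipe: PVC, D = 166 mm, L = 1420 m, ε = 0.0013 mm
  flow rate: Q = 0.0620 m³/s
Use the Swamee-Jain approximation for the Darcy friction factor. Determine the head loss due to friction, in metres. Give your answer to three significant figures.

h_f ≈ 42.7 m

V = 4Q/(πD²) = 4·0.0620/(π·0.166²) = 2.865 m/s
Re = VD/ν = 2.865·0.166/5.11×10^-7 = 9.31×10^5 → turbulent
ε/D = 0.0013/166 = 7.83×10^-6
Swamee-Jain: f = 0.01193
h_f = f(L/D)V²/(2g) = 0.01193·(1420/0.166)·2.865²/(2·9.81) = 42.70 m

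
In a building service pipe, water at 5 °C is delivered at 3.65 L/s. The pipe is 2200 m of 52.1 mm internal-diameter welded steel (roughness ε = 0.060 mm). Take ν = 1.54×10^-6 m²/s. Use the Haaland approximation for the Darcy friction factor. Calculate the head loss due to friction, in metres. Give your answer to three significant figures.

V = 4Q/(πD²) = 4·0.00365/(π·0.0521²) = 1.712 m/s
Re = VD/ν = 1.712·0.0521/1.54×10^-6 = 5.79×10^4 → turbulent
ε/D = 0.060/52.1 = 0.00115
Haaland: f = 0.02372
h_f = f(L/D)V²/(2g) = 0.02372·(2200/0.0521)·1.712²/(2·9.81) = 149.7 m

h_f ≈ 150 m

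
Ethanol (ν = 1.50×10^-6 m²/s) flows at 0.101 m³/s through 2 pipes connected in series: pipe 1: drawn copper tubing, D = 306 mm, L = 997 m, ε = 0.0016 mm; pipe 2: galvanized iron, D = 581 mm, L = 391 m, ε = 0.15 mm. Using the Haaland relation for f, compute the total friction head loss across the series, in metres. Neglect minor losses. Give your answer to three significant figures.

H ≈ 4.65 m

Pipe 1: V = 1.373 m/s, Re = 2.80×10^5, ε/D = 5.23×10^-6, f = 0.01457, h_1 = f(L/D)V²/2g = 4.563 m
Pipe 2: V = 0.3810 m/s, Re = 1.48×10^5, ε/D = 2.58×10^-4, f = 0.01794, h_2 = f(L/D)V²/2g = 0.08929 m
Series → Q common, losses add: H = Σh = 4.652 m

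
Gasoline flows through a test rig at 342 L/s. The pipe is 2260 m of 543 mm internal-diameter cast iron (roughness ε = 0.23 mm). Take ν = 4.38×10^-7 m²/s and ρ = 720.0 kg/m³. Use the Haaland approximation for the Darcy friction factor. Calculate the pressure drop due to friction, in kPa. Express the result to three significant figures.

Δp ≈ 53.6 kPa

V = 4Q/(πD²) = 4·0.342/(π·0.543²) = 1.477 m/s
Re = VD/ν = 1.477·0.543/4.38×10^-7 = 1.83×10^6 → turbulent
ε/D = 0.23/543 = 4.24×10^-4
Haaland: f = 0.01640
h_f = f(L/D)V²/(2g) = 0.01640·(2260/0.543)·1.477²/(2·9.81) = 7.590 m
Δp = ρg·h_f = 720.0·9.81·7.590 = 53.61 kPa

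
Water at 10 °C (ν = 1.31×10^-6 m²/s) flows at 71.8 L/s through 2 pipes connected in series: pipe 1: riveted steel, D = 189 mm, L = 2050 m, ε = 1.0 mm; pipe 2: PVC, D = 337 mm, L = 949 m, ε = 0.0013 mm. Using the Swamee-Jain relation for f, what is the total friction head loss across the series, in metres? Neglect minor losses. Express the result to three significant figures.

H ≈ 115 m

Pipe 1: V = 2.559 m/s, Re = 3.69×10^5, ε/D = 0.00529, f = 0.03126, h_1 = f(L/D)V²/2g = 113.2 m
Pipe 2: V = 0.8050 m/s, Re = 2.07×10^5, ε/D = 3.86×10^-6, f = 0.01546, h_2 = f(L/D)V²/2g = 1.438 m
Series → Q common, losses add: H = Σh = 114.6 m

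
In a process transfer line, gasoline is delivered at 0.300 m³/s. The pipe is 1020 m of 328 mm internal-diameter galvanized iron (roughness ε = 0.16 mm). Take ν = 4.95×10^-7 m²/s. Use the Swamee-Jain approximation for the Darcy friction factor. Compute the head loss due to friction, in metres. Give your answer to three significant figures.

V = 4Q/(πD²) = 4·0.300/(π·0.328²) = 3.550 m/s
Re = VD/ν = 3.550·0.328/4.95×10^-7 = 2.35×10^6 → turbulent
ε/D = 0.16/328 = 4.88×10^-4
Swamee-Jain: f = 0.01690
h_f = f(L/D)V²/(2g) = 0.01690·(1020/0.328)·3.550²/(2·9.81) = 33.76 m

h_f ≈ 33.8 m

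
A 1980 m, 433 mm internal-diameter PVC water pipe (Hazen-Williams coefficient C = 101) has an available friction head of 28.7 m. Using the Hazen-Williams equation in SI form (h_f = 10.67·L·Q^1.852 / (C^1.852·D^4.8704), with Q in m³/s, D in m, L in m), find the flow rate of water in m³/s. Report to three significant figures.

Rearranging: Q = [h_f·C^1.852·D^4.8704 / (10.67·L)]^(1/1.852)
Q = [28.7·101^1.852·0.433^4.8704 / (10.67·1980)]^0.540 = 0.3165 m³/s

Q ≈ 0.316 m³/s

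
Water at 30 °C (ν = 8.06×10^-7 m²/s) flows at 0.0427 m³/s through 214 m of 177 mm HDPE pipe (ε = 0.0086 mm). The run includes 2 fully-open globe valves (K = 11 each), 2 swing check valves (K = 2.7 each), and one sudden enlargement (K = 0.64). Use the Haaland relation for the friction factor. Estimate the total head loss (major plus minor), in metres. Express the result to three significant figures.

V = 4Q/(πD²) = 1.735 m/s; V²/2g = 0.1535 m
Re = 3.81×10^5, ε/D = 4.86×10^-5 → f = 0.01422 (Haaland)
Major: h_f = f(L/D)·V²/2g = 0.01422·1209·0.1535 = 2.639 m
Minor: ΣK = 28.0; h_m = ΣK·V²/2g = 4.304 m
Total H_L = 2.639 + 4.304 = 6.942 m

H_L ≈ 6.94 m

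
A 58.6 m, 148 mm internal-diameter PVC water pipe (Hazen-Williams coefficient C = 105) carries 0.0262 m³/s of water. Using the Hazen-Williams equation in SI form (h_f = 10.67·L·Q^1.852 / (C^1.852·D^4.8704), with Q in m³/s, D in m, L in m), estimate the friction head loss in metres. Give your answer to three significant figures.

h_f = 10.67·58.6·0.0262^1.852 / (105^1.852·0.148^4.8704) = 1.461 m

h_f ≈ 1.46 m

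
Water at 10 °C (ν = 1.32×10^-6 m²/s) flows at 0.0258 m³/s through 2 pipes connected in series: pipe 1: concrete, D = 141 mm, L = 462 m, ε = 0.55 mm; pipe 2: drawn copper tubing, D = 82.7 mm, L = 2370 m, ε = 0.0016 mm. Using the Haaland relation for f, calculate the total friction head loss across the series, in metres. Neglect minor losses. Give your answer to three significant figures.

Pipe 1: V = 1.652 m/s, Re = 1.76×10^5, ε/D = 0.00390, f = 0.02884, h_1 = f(L/D)V²/2g = 13.15 m
Pipe 2: V = 4.803 m/s, Re = 3.01×10^5, ε/D = 1.93×10^-5, f = 0.01450, h_2 = f(L/D)V²/2g = 488.4 m
Series → Q common, losses add: H = Σh = 501.6 m

H ≈ 502 m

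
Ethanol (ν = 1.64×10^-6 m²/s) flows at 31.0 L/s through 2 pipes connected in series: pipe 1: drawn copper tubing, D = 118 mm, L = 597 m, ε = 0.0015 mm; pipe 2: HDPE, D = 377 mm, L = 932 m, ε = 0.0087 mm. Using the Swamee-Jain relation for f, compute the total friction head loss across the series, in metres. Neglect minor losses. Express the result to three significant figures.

H ≈ 32.5 m

Pipe 1: V = 2.835 m/s, Re = 2.04×10^5, ε/D = 1.27×10^-5, f = 0.01559, h_1 = f(L/D)V²/2g = 32.31 m
Pipe 2: V = 0.2777 m/s, Re = 6.38×10^4, ε/D = 2.31×10^-5, f = 0.01977, h_2 = f(L/D)V²/2g = 0.1921 m
Series → Q common, losses add: H = Σh = 32.50 m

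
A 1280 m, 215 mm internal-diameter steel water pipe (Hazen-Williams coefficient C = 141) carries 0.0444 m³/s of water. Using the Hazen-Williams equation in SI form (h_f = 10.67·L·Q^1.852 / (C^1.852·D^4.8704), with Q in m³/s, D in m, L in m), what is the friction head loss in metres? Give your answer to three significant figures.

h_f ≈ 7.97 m

h_f = 10.67·1280·0.0444^1.852 / (141^1.852·0.215^4.8704) = 7.966 m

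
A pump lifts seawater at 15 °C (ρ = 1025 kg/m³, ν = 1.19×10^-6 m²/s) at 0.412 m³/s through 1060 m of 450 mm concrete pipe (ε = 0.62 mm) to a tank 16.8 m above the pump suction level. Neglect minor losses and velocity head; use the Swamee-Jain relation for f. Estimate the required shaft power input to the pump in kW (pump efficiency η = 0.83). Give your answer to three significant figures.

V = 4Q/(πD²) = 2.590 m/s; Re = 9.80×10^5; ε/D = 0.00138; f = 0.02159
h_f = f(L/D)V²/2g = 17.40 m
Total head H = z + h_f = 16.8 + 17.40 = 34.20 m
P_hyd = ρgQH = 1025·9.81·0.412·34.20 = 141.7 kW
P_shaft = P_hyd/η = 141.7/0.83 = 170.7 kW

P_shaft ≈ 171 kW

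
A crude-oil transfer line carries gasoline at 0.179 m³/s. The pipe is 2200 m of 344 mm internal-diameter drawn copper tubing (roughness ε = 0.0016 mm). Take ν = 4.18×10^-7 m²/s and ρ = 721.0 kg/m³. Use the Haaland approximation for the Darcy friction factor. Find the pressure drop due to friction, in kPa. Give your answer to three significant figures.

V = 4Q/(πD²) = 4·0.179/(π·0.344²) = 1.926 m/s
Re = VD/ν = 1.926·0.344/4.18×10^-7 = 1.58×10^6 → turbulent
ε/D = 0.0016/344 = 4.65×10^-6
Haaland: f = 0.01085
h_f = f(L/D)V²/(2g) = 0.01085·(2200/0.344)·1.926²/(2·9.81) = 13.12 m
Δp = ρg·h_f = 721.0·9.81·13.12 = 92.77 kPa

Δp ≈ 92.8 kPa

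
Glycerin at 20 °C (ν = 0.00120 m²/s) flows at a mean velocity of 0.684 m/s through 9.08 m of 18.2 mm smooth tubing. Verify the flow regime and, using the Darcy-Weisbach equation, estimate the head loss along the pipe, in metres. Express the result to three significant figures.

Re = VD/ν = 0.684·0.01820/0.00120 = 10.4 → laminar (Re < 2300)
f = 64/Re = 6.169
h_f = f(L/D)V²/(2g) = 6.169·(9.08/0.01820)·0.684²/(2·9.81) = 73.39 m

h_f ≈ 73.4 m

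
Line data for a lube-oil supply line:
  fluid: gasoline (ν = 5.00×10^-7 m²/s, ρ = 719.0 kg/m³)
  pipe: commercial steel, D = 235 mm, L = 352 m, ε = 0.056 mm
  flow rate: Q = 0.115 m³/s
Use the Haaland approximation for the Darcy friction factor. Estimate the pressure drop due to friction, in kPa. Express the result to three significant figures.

V = 4Q/(πD²) = 4·0.115/(π·0.235²) = 2.651 m/s
Re = VD/ν = 2.651·0.235/5.00×10^-7 = 1.25×10^6 → turbulent
ε/D = 0.056/235 = 2.38×10^-4
Haaland: f = 0.01487
h_f = f(L/D)V²/(2g) = 0.01487·(352/0.235)·2.651²/(2·9.81) = 7.981 m
Δp = ρg·h_f = 719.0·9.81·7.981 = 56.29 kPa

Δp ≈ 56.3 kPa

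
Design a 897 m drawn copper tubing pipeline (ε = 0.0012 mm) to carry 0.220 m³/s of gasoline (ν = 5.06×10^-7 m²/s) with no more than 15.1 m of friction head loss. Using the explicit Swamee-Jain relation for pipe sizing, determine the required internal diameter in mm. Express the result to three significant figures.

D ≈ 305 mm

Swamee-Jain (Type III): D = 0.66·[ε^1.25·(LQ²/(gh_f))^4.75 + ν·Q^9.4·(L/(gh_f))^5.2]^0.04
LQ²/(gh_f) = 0.2931; L/(gh_f) = 6.055
Term 1 = ε^1.25·(…)^4.75 = 1.17×10^-10; Term 2 = ν·Q^9.4·(…)^5.2 = 3.89×10^-9
D = 0.66·(1.17×10^-10 + 3.89×10^-9)^0.04 = 0.3046 m = 305 mm
Check: V = 3.02 m/s, Re = 1.82×10^6, f = 0.01067, h_f = 14.6 m ≈ 15.1 m ✓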